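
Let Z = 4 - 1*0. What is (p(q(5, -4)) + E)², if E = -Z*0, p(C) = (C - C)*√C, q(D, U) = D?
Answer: 0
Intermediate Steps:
p(C) = 0 (p(C) = 0*√C = 0)
Z = 4 (Z = 4 + 0 = 4)
E = 0 (E = -1*4*0 = -4*0 = 0)
(p(q(5, -4)) + E)² = (0 + 0)² = 0² = 0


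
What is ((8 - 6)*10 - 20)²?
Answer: 0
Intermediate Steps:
((8 - 6)*10 - 20)² = (2*10 - 20)² = (20 - 20)² = 0² = 0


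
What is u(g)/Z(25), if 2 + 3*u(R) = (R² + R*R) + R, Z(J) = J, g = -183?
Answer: 66793/75 ≈ 890.57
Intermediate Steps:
u(R) = -⅔ + R/3 + 2*R²/3 (u(R) = -⅔ + ((R² + R*R) + R)/3 = -⅔ + ((R² + R²) + R)/3 = -⅔ + (2*R² + R)/3 = -⅔ + (R + 2*R²)/3 = -⅔ + (R/3 + 2*R²/3) = -⅔ + R/3 + 2*R²/3)
u(g)/Z(25) = (-⅔ + (⅓)*(-183) + (⅔)*(-183)²)/25 = (-⅔ - 61 + (⅔)*33489)*(1/25) = (-⅔ - 61 + 22326)*(1/25) = (66793/3)*(1/25) = 66793/75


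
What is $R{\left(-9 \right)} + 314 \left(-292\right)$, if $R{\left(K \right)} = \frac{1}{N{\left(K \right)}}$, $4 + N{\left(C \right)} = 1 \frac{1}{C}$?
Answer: $- \frac{3392465}{37} \approx -91688.0$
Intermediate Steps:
$N{\left(C \right)} = -4 + \frac{1}{C}$ ($N{\left(C \right)} = -4 + 1 \frac{1}{C} = -4 + \frac{1}{C}$)
$R{\left(K \right)} = \frac{1}{-4 + \frac{1}{K}}$
$R{\left(-9 \right)} + 314 \left(-292\right) = \left(-1\right) \left(-9\right) \frac{1}{-1 + 4 \left(-9\right)} + 314 \left(-292\right) = \left(-1\right) \left(-9\right) \frac{1}{-1 - 36} - 91688 = \left(-1\right) \left(-9\right) \frac{1}{-37} - 91688 = \left(-1\right) \left(-9\right) \left(- \frac{1}{37}\right) - 91688 = - \frac{9}{37} - 91688 = - \frac{3392465}{37}$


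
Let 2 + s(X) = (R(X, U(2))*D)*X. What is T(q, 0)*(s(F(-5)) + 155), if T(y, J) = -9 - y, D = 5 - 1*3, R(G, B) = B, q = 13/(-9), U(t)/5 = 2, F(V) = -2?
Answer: -7684/9 ≈ -853.78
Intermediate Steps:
U(t) = 10 (U(t) = 5*2 = 10)
q = -13/9 (q = 13*(-1/9) = -13/9 ≈ -1.4444)
D = 2 (D = 5 - 3 = 2)
s(X) = -2 + 20*X (s(X) = -2 + (10*2)*X = -2 + 20*X)
T(q, 0)*(s(F(-5)) + 155) = (-9 - 1*(-13/9))*((-2 + 20*(-2)) + 155) = (-9 + 13/9)*((-2 - 40) + 155) = -68*(-42 + 155)/9 = -68/9*113 = -7684/9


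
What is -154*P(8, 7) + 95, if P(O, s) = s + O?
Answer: -2215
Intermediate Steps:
P(O, s) = O + s
-154*P(8, 7) + 95 = -154*(8 + 7) + 95 = -154*15 + 95 = -2310 + 95 = -2215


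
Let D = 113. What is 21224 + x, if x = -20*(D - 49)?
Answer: 19944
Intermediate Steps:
x = -1280 (x = -20*(113 - 49) = -20*64 = -1280)
21224 + x = 21224 - 1280 = 19944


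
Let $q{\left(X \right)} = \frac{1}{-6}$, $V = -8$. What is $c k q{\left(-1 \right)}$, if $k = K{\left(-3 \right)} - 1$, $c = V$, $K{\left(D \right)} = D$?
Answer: $- \frac{16}{3} \approx -5.3333$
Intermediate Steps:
$q{\left(X \right)} = - \frac{1}{6}$
$c = -8$
$k = -4$ ($k = -3 - 1 = -4$)
$c k q{\left(-1 \right)} = \left(-8\right) \left(-4\right) \left(- \frac{1}{6}\right) = 32 \left(- \frac{1}{6}\right) = - \frac{16}{3}$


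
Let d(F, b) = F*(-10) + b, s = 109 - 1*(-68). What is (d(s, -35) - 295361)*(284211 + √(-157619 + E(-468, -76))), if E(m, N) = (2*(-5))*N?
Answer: -84457846026 - 297166*I*√156859 ≈ -8.4458e+10 - 1.1769e+8*I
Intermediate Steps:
s = 177 (s = 109 + 68 = 177)
E(m, N) = -10*N
d(F, b) = b - 10*F (d(F, b) = -10*F + b = b - 10*F)
(d(s, -35) - 295361)*(284211 + √(-157619 + E(-468, -76))) = ((-35 - 10*177) - 295361)*(284211 + √(-157619 - 10*(-76))) = ((-35 - 1770) - 295361)*(284211 + √(-157619 + 760)) = (-1805 - 295361)*(284211 + √(-156859)) = -297166*(284211 + I*√156859) = -84457846026 - 297166*I*√156859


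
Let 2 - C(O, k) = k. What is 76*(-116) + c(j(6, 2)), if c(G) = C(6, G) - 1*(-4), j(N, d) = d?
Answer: -8812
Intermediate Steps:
C(O, k) = 2 - k
c(G) = 6 - G (c(G) = (2 - G) - 1*(-4) = (2 - G) + 4 = 6 - G)
76*(-116) + c(j(6, 2)) = 76*(-116) + (6 - 1*2) = -8816 + (6 - 2) = -8816 + 4 = -8812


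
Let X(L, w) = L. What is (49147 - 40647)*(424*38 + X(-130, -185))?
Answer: 135847000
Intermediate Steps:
(49147 - 40647)*(424*38 + X(-130, -185)) = (49147 - 40647)*(424*38 - 130) = 8500*(16112 - 130) = 8500*15982 = 135847000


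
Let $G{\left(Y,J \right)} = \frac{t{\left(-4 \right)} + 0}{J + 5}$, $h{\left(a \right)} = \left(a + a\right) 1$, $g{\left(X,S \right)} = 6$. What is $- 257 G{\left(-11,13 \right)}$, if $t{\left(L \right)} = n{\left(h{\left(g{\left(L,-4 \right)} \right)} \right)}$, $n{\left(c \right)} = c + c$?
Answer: $- \frac{1028}{3} \approx -342.67$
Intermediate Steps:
$h{\left(a \right)} = 2 a$ ($h{\left(a \right)} = 2 a 1 = 2 a$)
$n{\left(c \right)} = 2 c$
$t{\left(L \right)} = 24$ ($t{\left(L \right)} = 2 \cdot 2 \cdot 6 = 2 \cdot 12 = 24$)
$G{\left(Y,J \right)} = \frac{24}{5 + J}$ ($G{\left(Y,J \right)} = \frac{24 + 0}{J + 5} = \frac{24}{5 + J}$)
$- 257 G{\left(-11,13 \right)} = - 257 \frac{24}{5 + 13} = - 257 \cdot \frac{24}{18} = - 257 \cdot 24 \cdot \frac{1}{18} = \left(-257\right) \frac{4}{3} = - \frac{1028}{3}$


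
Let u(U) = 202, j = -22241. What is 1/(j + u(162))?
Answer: -1/22039 ≈ -4.5374e-5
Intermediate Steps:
1/(j + u(162)) = 1/(-22241 + 202) = 1/(-22039) = -1/22039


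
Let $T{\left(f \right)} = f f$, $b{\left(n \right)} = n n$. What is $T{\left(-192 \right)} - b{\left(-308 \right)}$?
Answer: $-58000$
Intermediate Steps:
$b{\left(n \right)} = n^{2}$
$T{\left(f \right)} = f^{2}$
$T{\left(-192 \right)} - b{\left(-308 \right)} = \left(-192\right)^{2} - \left(-308\right)^{2} = 36864 - 94864 = -58000$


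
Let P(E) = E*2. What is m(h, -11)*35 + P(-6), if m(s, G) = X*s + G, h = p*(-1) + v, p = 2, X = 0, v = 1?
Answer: -397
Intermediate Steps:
h = -1 (h = 2*(-1) + 1 = -2 + 1 = -1)
P(E) = 2*E
m(s, G) = G (m(s, G) = 0*s + G = 0 + G = G)
m(h, -11)*35 + P(-6) = -11*35 + 2*(-6) = -385 - 12 = -397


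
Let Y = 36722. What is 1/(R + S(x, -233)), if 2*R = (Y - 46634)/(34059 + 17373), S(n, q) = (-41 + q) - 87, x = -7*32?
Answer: -4286/1547659 ≈ -0.0027693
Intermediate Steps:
x = -224
S(n, q) = -128 + q
R = -413/4286 (R = ((36722 - 46634)/(34059 + 17373))/2 = (-9912/51432)/2 = (-9912*1/51432)/2 = (½)*(-413/2143) = -413/4286 ≈ -0.096360)
1/(R + S(x, -233)) = 1/(-413/4286 + (-128 - 233)) = 1/(-413/4286 - 361) = 1/(-1547659/4286) = -4286/1547659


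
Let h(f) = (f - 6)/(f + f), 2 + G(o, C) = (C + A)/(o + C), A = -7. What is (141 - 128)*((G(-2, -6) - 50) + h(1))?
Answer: -5499/8 ≈ -687.38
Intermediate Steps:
G(o, C) = -2 + (-7 + C)/(C + o) (G(o, C) = -2 + (C - 7)/(o + C) = -2 + (-7 + C)/(C + o))
h(f) = (-6 + f)/(2*f) (h(f) = (-6 + f)/((2*f)) = (-6 + f)*(1/(2*f)) = (-6 + f)/(2*f))
(141 - 128)*((G(-2, -6) - 50) + h(1)) = (141 - 128)*(((-7 - 1*(-6) - 2*(-2))/(-6 - 2) - 50) + (1/2)*(-6 + 1)/1) = 13*(((-7 + 6 + 4)/(-8) - 50) + (1/2)*1*(-5)) = 13*((-1/8*3 - 50) - 5/2) = 13*((-3/8 - 50) - 5/2) = 13*(-403/8 - 5/2) = 13*(-423/8) = -5499/8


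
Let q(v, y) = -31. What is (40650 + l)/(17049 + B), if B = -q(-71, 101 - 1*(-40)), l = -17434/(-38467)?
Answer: 195462623/82127045 ≈ 2.3800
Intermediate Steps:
l = 17434/38467 (l = -17434*(-1/38467) = 17434/38467 ≈ 0.45322)
B = 31 (B = -1*(-31) = 31)
(40650 + l)/(17049 + B) = (40650 + 17434/38467)/(17049 + 31) = (1563700984/38467)/17080 = (1563700984/38467)*(1/17080) = 195462623/82127045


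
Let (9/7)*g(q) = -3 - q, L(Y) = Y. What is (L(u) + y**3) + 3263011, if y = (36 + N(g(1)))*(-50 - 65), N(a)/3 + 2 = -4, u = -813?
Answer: -8866480802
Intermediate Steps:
g(q) = -7/3 - 7*q/9 (g(q) = 7*(-3 - q)/9 = -7/3 - 7*q/9)
N(a) = -18 (N(a) = -6 + 3*(-4) = -6 - 12 = -18)
y = -2070 (y = (36 - 18)*(-50 - 65) = 18*(-115) = -2070)
(L(u) + y**3) + 3263011 = (-813 + (-2070)**3) + 3263011 = (-813 - 8869743000) + 3263011 = -8869743813 + 3263011 = -8866480802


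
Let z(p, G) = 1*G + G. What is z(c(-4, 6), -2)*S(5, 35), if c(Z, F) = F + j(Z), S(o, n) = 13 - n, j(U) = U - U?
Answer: 88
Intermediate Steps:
j(U) = 0
c(Z, F) = F (c(Z, F) = F + 0 = F)
z(p, G) = 2*G (z(p, G) = G + G = 2*G)
z(c(-4, 6), -2)*S(5, 35) = (2*(-2))*(13 - 1*35) = -4*(13 - 35) = -4*(-22) = 88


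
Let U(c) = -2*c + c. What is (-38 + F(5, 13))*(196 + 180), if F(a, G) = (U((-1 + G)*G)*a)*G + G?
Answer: -3822040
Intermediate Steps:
U(c) = -c
F(a, G) = G - a*G²*(-1 + G) (F(a, G) = ((-(-1 + G)*G)*a)*G + G = ((-G*(-1 + G))*a)*G + G = (-G*a*(-1 + G))*G + G = -a*G²*(-1 + G) + G = G - a*G²*(-1 + G))
(-38 + F(5, 13))*(196 + 180) = (-38 - 1*13*(-1 + 13*5*(-1 + 13)))*(196 + 180) = (-38 - 1*13*(-1 + 13*5*12))*376 = (-38 - 1*13*(-1 + 780))*376 = (-38 - 1*13*779)*376 = (-38 - 10127)*376 = -10165*376 = -3822040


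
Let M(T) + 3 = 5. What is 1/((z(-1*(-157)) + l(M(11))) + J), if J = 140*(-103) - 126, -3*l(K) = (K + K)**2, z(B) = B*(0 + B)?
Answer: 3/30293 ≈ 9.9033e-5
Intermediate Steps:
z(B) = B**2 (z(B) = B*B = B**2)
M(T) = 2 (M(T) = -3 + 5 = 2)
l(K) = -4*K**2/3 (l(K) = -(K + K)**2/3 = -4*K**2/3)
J = -14546 (J = -14420 - 126 = -14546)
1/((z(-1*(-157)) + l(M(11))) + J) = 1/(((-1*(-157))**2 - 4/3*2**2) - 14546) = 1/((157**2 - 4/3*4) - 14546) = 1/((24649 - 16/3) - 14546) = 1/(73931/3 - 14546) = 1/(30293/3) = 3/30293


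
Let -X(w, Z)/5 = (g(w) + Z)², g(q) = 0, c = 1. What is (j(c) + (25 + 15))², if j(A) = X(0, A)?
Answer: 1225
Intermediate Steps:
X(w, Z) = -5*Z² (X(w, Z) = -5*(0 + Z)² = -5*Z²)
j(A) = -5*A²
(j(c) + (25 + 15))² = (-5*1² + (25 + 15))² = (-5*1 + 40)² = (-5 + 40)² = 35² = 1225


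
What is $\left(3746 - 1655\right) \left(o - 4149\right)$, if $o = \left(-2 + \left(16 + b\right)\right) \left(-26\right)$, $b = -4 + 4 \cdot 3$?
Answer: $-9871611$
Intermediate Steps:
$b = 8$ ($b = -4 + 12 = 8$)
$o = -572$ ($o = \left(-2 + \left(16 + 8\right)\right) \left(-26\right) = \left(-2 + 24\right) \left(-26\right) = 22 \left(-26\right) = -572$)
$\left(3746 - 1655\right) \left(o - 4149\right) = \left(3746 - 1655\right) \left(-572 - 4149\right) = 2091 \left(-4721\right) = -9871611$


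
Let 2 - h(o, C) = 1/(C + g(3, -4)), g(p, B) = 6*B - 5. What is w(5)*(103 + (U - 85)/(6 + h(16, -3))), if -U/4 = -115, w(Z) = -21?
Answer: -807891/257 ≈ -3143.5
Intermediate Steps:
g(p, B) = -5 + 6*B
h(o, C) = 2 - 1/(-29 + C) (h(o, C) = 2 - 1/(C + (-5 + 6*(-4))) = 2 - 1/(C + (-5 - 24)) = 2 - 1/(C - 29) = 2 - 1/(-29 + C))
U = 460 (U = -4*(-115) = 460)
w(5)*(103 + (U - 85)/(6 + h(16, -3))) = -21*(103 + (460 - 85)/(6 + (-59 + 2*(-3))/(-29 - 3))) = -21*(103 + 375/(6 + (-59 - 6)/(-32))) = -21*(103 + 375/(6 - 1/32*(-65))) = -21*(103 + 375/(6 + 65/32)) = -21*(103 + 375/(257/32)) = -21*(103 + 375*(32/257)) = -21*(103 + 12000/257) = -21*38471/257 = -807891/257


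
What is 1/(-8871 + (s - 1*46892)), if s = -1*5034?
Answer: -1/60797 ≈ -1.6448e-5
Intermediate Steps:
s = -5034
1/(-8871 + (s - 1*46892)) = 1/(-8871 + (-5034 - 1*46892)) = 1/(-8871 + (-5034 - 46892)) = 1/(-8871 - 51926) = 1/(-60797) = -1/60797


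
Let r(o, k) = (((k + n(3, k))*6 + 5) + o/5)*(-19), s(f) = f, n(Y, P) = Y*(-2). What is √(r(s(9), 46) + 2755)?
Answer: I*√48355/5 ≈ 43.98*I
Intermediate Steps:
n(Y, P) = -2*Y
r(o, k) = 589 - 114*k - 19*o/5 (r(o, k) = (((k - 2*3)*6 + 5) + o/5)*(-19) = (((k - 6)*6 + 5) + o*(⅕))*(-19) = (((-6 + k)*6 + 5) + o/5)*(-19) = (((-36 + 6*k) + 5) + o/5)*(-19) = ((-31 + 6*k) + o/5)*(-19) = (-31 + 6*k + o/5)*(-19) = 589 - 114*k - 19*o/5)
√(r(s(9), 46) + 2755) = √((589 - 114*46 - 19/5*9) + 2755) = √((589 - 5244 - 171/5) + 2755) = √(-23446/5 + 2755) = √(-9671/5) = I*√48355/5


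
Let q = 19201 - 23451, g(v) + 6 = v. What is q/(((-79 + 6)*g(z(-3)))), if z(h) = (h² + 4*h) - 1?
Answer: -425/73 ≈ -5.8219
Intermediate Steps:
z(h) = -1 + h² + 4*h
g(v) = -6 + v
q = -4250
q/(((-79 + 6)*g(z(-3)))) = -4250*1/((-79 + 6)*(-6 + (-1 + (-3)² + 4*(-3)))) = -4250*(-1/(73*(-6 + (-1 + 9 - 12)))) = -4250*(-1/(73*(-6 - 4))) = -4250/((-73*(-10))) = -4250/730 = -4250*1/730 = -425/73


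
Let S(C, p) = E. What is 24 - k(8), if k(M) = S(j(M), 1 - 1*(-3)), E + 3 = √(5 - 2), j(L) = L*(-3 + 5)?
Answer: 27 - √3 ≈ 25.268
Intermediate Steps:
j(L) = 2*L (j(L) = L*2 = 2*L)
E = -3 + √3 (E = -3 + √(5 - 2) = -3 + √3 ≈ -1.2680)
S(C, p) = -3 + √3
k(M) = -3 + √3
24 - k(8) = 24 - (-3 + √3) = 24 + (3 - √3) = 27 - √3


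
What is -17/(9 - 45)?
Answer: 17/36 ≈ 0.47222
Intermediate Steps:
-17/(9 - 45) = -17/(-36) = -1/36*(-17) = 17/36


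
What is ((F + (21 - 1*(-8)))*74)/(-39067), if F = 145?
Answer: -12876/39067 ≈ -0.32959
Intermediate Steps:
((F + (21 - 1*(-8)))*74)/(-39067) = ((145 + (21 - 1*(-8)))*74)/(-39067) = ((145 + (21 + 8))*74)*(-1/39067) = ((145 + 29)*74)*(-1/39067) = (174*74)*(-1/39067) = 12876*(-1/39067) = -12876/39067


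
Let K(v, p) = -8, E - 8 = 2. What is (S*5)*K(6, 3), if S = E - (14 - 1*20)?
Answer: -640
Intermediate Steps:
E = 10 (E = 8 + 2 = 10)
S = 16 (S = 10 - (14 - 1*20) = 10 - (14 - 20) = 10 - 1*(-6) = 10 + 6 = 16)
(S*5)*K(6, 3) = (16*5)*(-8) = 80*(-8) = -640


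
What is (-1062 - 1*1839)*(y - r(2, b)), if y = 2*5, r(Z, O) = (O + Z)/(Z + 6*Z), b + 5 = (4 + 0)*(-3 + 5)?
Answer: -391635/14 ≈ -27974.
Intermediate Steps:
b = 3 (b = -5 + (4 + 0)*(-3 + 5) = -5 + 4*2 = -5 + 8 = 3)
r(Z, O) = (O + Z)/(7*Z) (r(Z, O) = (O + Z)/((7*Z)) = (O + Z)*(1/(7*Z)) = (O + Z)/(7*Z))
y = 10
(-1062 - 1*1839)*(y - r(2, b)) = (-1062 - 1*1839)*(10 - (3 + 2)/(7*2)) = (-1062 - 1839)*(10 - 5/(7*2)) = -2901*(10 - 1*5/14) = -2901*(10 - 5/14) = -2901*135/14 = -391635/14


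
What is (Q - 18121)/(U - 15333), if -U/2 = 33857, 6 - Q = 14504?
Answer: 32619/83047 ≈ 0.39278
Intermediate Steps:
Q = -14498 (Q = 6 - 1*14504 = 6 - 14504 = -14498)
U = -67714 (U = -2*33857 = -67714)
(Q - 18121)/(U - 15333) = (-14498 - 18121)/(-67714 - 15333) = -32619/(-83047) = -32619*(-1/83047) = 32619/83047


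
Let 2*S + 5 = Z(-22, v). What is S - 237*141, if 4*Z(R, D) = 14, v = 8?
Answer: -133671/4 ≈ -33418.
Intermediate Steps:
Z(R, D) = 7/2 (Z(R, D) = (¼)*14 = 7/2)
S = -¾ (S = -5/2 + (½)*(7/2) = -5/2 + 7/4 = -¾ ≈ -0.75000)
S - 237*141 = -¾ - 237*141 = -¾ - 33417 = -133671/4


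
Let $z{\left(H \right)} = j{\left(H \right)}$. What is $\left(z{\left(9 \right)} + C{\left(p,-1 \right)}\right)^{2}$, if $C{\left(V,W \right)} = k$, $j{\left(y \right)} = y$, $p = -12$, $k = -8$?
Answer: $1$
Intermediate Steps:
$C{\left(V,W \right)} = -8$
$z{\left(H \right)} = H$
$\left(z{\left(9 \right)} + C{\left(p,-1 \right)}\right)^{2} = \left(9 - 8\right)^{2} = 1^{2} = 1$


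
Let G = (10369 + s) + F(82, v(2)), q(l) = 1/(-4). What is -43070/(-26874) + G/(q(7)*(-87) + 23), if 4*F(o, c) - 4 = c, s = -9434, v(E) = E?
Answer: 54189767/2405223 ≈ 22.530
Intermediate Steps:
F(o, c) = 1 + c/4
q(l) = -¼
G = 1873/2 (G = (10369 - 9434) + (1 + (¼)*2) = 935 + (1 + ½) = 935 + 3/2 = 1873/2 ≈ 936.50)
-43070/(-26874) + G/(q(7)*(-87) + 23) = -43070/(-26874) + 1873/(2*(-¼*(-87) + 23)) = -43070*(-1/26874) + 1873/(2*(87/4 + 23)) = 21535/13437 + 1873/(2*(179/4)) = 21535/13437 + (1873/2)*(4/179) = 21535/13437 + 3746/179 = 54189767/2405223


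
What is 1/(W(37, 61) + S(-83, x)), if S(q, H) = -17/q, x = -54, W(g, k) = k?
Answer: 83/5080 ≈ 0.016339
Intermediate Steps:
1/(W(37, 61) + S(-83, x)) = 1/(61 - 17/(-83)) = 1/(61 - 17*(-1/83)) = 1/(61 + 17/83) = 1/(5080/83) = 83/5080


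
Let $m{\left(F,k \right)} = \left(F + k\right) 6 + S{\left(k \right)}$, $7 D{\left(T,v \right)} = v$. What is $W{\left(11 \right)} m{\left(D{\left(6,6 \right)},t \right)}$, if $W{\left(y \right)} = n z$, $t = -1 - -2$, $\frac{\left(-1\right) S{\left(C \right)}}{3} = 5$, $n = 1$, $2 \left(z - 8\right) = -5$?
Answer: $- \frac{297}{14} \approx -21.214$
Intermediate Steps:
$z = \frac{11}{2}$ ($z = 8 + \frac{1}{2} \left(-5\right) = 8 - \frac{5}{2} = \frac{11}{2} \approx 5.5$)
$S{\left(C \right)} = -15$ ($S{\left(C \right)} = \left(-3\right) 5 = -15$)
$D{\left(T,v \right)} = \frac{v}{7}$
$t = 1$ ($t = -1 + 2 = 1$)
$m{\left(F,k \right)} = -15 + 6 F + 6 k$ ($m{\left(F,k \right)} = \left(F + k\right) 6 - 15 = \left(6 F + 6 k\right) - 15 = -15 + 6 F + 6 k$)
$W{\left(y \right)} = \frac{11}{2}$ ($W{\left(y \right)} = 1 \cdot \frac{11}{2} = \frac{11}{2}$)
$W{\left(11 \right)} m{\left(D{\left(6,6 \right)},t \right)} = \frac{11 \left(-15 + 6 \cdot \frac{1}{7} \cdot 6 + 6 \cdot 1\right)}{2} = \frac{11 \left(-15 + 6 \cdot \frac{6}{7} + 6\right)}{2} = \frac{11 \left(-15 + \frac{36}{7} + 6\right)}{2} = \frac{11}{2} \left(- \frac{27}{7}\right) = - \frac{297}{14}$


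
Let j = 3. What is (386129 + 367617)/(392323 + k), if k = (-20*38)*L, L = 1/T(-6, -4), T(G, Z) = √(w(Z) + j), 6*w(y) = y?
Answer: 2069983243706/1077419621503 + 572846960*√21/1077419621503 ≈ 1.9237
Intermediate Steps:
w(y) = y/6
T(G, Z) = √(3 + Z/6) (T(G, Z) = √(Z/6 + 3) = √(3 + Z/6))
L = √21/7 (L = 1/(√(108 + 6*(-4))/6) = 1/(√(108 - 24)/6) = 1/(√84/6) = 1/((2*√21)/6) = 1/(√21/3) = √21/7 ≈ 0.65465)
k = -760*√21/7 (k = (-20*38)*(√21/7) = -760*√21/7 ≈ -497.54)
(386129 + 367617)/(392323 + k) = (386129 + 367617)/(392323 - 760*√21/7) = 753746/(392323 - 760*√21/7)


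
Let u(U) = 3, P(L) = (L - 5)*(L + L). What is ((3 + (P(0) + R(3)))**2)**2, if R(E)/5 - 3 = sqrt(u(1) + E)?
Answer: 419076 + 170640*sqrt(6) ≈ 8.3706e+5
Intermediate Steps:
P(L) = 2*L*(-5 + L) (P(L) = (-5 + L)*(2*L) = 2*L*(-5 + L))
R(E) = 15 + 5*sqrt(3 + E)
((3 + (P(0) + R(3)))**2)**2 = ((3 + (2*0*(-5 + 0) + (15 + 5*sqrt(3 + 3))))**2)**2 = ((3 + (2*0*(-5) + (15 + 5*sqrt(6))))**2)**2 = ((3 + (0 + (15 + 5*sqrt(6))))**2)**2 = ((3 + (15 + 5*sqrt(6)))**2)**2 = ((18 + 5*sqrt(6))**2)**2 = (18 + 5*sqrt(6))**4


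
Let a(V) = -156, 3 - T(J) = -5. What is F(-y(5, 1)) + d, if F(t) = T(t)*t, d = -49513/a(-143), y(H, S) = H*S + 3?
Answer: 39529/156 ≈ 253.39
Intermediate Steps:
T(J) = 8 (T(J) = 3 - 1*(-5) = 3 + 5 = 8)
y(H, S) = 3 + H*S
d = 49513/156 (d = -49513/(-156) = -49513*(-1/156) = 49513/156 ≈ 317.39)
F(t) = 8*t
F(-y(5, 1)) + d = 8*(-(3 + 5*1)) + 49513/156 = 8*(-(3 + 5)) + 49513/156 = 8*(-1*8) + 49513/156 = 8*(-8) + 49513/156 = -64 + 49513/156 = 39529/156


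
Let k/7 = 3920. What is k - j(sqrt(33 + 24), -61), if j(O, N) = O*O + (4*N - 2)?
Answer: 27629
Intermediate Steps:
k = 27440 (k = 7*3920 = 27440)
j(O, N) = -2 + O**2 + 4*N (j(O, N) = O**2 + (-2 + 4*N) = -2 + O**2 + 4*N)
k - j(sqrt(33 + 24), -61) = 27440 - (-2 + (sqrt(33 + 24))**2 + 4*(-61)) = 27440 - (-2 + (sqrt(57))**2 - 244) = 27440 - (-2 + 57 - 244) = 27440 - 1*(-189) = 27440 + 189 = 27629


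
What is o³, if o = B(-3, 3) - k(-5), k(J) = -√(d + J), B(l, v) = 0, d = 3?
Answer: -2*I*√2 ≈ -2.8284*I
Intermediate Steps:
k(J) = -√(3 + J)
o = I*√2 (o = 0 - (-1)*√(3 - 5) = 0 - (-1)*√(-2) = 0 - (-1)*I*√2 = 0 + I*√2 = I*√2 ≈ 1.4142*I)
o³ = (I*√2)³ = -2*I*√2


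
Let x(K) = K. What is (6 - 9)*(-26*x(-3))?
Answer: -234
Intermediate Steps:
(6 - 9)*(-26*x(-3)) = (6 - 9)*(-26*(-3)) = -3*78 = -234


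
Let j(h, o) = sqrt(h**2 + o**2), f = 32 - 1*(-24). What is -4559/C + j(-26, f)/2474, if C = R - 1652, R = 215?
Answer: 4559/1437 + sqrt(953)/1237 ≈ 3.1975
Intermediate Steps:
C = -1437 (C = 215 - 1652 = -1437)
f = 56 (f = 32 + 24 = 56)
-4559/C + j(-26, f)/2474 = -4559/(-1437) + sqrt((-26)**2 + 56**2)/2474 = -4559*(-1/1437) + sqrt(676 + 3136)*(1/2474) = 4559/1437 + sqrt(3812)*(1/2474) = 4559/1437 + (2*sqrt(953))*(1/2474) = 4559/1437 + sqrt(953)/1237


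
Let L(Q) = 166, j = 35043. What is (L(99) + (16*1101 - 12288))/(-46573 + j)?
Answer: -2747/5765 ≈ -0.47650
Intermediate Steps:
(L(99) + (16*1101 - 12288))/(-46573 + j) = (166 + (16*1101 - 12288))/(-46573 + 35043) = (166 + (17616 - 12288))/(-11530) = (166 + 5328)*(-1/11530) = 5494*(-1/11530) = -2747/5765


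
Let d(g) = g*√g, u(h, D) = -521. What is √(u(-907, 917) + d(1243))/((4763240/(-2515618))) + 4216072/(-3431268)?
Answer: -1054018/857817 - 1257809*√(-521 + 1243*√1243)/2381620 ≈ -111.13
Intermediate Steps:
d(g) = g^(3/2)
√(u(-907, 917) + d(1243))/((4763240/(-2515618))) + 4216072/(-3431268) = √(-521 + 1243^(3/2))/((4763240/(-2515618))) + 4216072/(-3431268) = √(-521 + 1243*√1243)/((4763240*(-1/2515618))) + 4216072*(-1/3431268) = √(-521 + 1243*√1243)/(-2381620/1257809) - 1054018/857817 = √(-521 + 1243*√1243)*(-1257809/2381620) - 1054018/857817 = -1257809*√(-521 + 1243*√1243)/2381620 - 1054018/857817 = -1054018/857817 - 1257809*√(-521 + 1243*√1243)/2381620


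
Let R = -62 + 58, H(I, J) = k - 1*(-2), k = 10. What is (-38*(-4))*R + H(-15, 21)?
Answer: -596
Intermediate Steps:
H(I, J) = 12 (H(I, J) = 10 - 1*(-2) = 10 + 2 = 12)
R = -4
(-38*(-4))*R + H(-15, 21) = -38*(-4)*(-4) + 12 = 152*(-4) + 12 = -608 + 12 = -596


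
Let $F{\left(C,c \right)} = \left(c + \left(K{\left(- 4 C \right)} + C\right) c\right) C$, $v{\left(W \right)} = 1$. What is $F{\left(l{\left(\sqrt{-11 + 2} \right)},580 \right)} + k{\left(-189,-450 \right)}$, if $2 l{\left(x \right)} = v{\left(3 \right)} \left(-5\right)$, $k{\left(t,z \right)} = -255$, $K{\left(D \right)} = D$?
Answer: $-12580$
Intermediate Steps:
$l{\left(x \right)} = - \frac{5}{2}$ ($l{\left(x \right)} = \frac{1 \left(-5\right)}{2} = \frac{1}{2} \left(-5\right) = - \frac{5}{2}$)
$F{\left(C,c \right)} = C \left(c - 3 C c\right)$ ($F{\left(C,c \right)} = \left(c + \left(- 4 C + C\right) c\right) C = \left(c + - 3 C c\right) C = \left(c - 3 C c\right) C = C \left(c - 3 C c\right)$)
$F{\left(l{\left(\sqrt{-11 + 2} \right)},580 \right)} + k{\left(-189,-450 \right)} = \left(- \frac{5}{2}\right) 580 \left(1 - - \frac{15}{2}\right) - 255 = \left(- \frac{5}{2}\right) 580 \left(1 + \frac{15}{2}\right) - 255 = \left(- \frac{5}{2}\right) 580 \cdot \frac{17}{2} - 255 = -12325 - 255 = -12580$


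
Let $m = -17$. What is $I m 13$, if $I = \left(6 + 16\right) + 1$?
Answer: $-5083$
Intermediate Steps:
$I = 23$ ($I = 22 + 1 = 23$)
$I m 13 = 23 \left(-17\right) 13 = \left(-391\right) 13 = -5083$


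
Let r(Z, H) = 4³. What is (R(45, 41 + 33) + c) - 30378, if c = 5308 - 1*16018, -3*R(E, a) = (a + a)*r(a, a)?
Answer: -132736/3 ≈ -44245.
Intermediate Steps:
r(Z, H) = 64
R(E, a) = -128*a/3 (R(E, a) = -(a + a)*64/3 = -2*a*64/3 = -128*a/3)
c = -10710 (c = 5308 - 16018 = -10710)
(R(45, 41 + 33) + c) - 30378 = (-128*(41 + 33)/3 - 10710) - 30378 = (-128/3*74 - 10710) - 30378 = (-9472/3 - 10710) - 30378 = -41602/3 - 30378 = -132736/3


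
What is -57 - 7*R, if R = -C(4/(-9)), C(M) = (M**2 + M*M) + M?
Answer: -4645/81 ≈ -57.346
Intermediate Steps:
C(M) = M + 2*M**2 (C(M) = (M**2 + M**2) + M = 2*M**2 + M = M + 2*M**2)
R = 4/81 (R = -4/(-9)*(1 + 2*(4/(-9))) = -4*(-1/9)*(1 + 2*(4*(-1/9))) = -(-4)*(1 + 2*(-4/9))/9 = -(-4)*(1 - 8/9)/9 = -(-4)/(9*9) = -1*(-4/81) = 4/81 ≈ 0.049383)
-57 - 7*R = -57 - 7*4/81 = -57 - 28/81 = -4645/81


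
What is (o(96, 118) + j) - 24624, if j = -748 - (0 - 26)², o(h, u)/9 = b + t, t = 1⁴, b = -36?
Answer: -26363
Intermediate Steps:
t = 1
o(h, u) = -315 (o(h, u) = 9*(-36 + 1) = 9*(-35) = -315)
j = -1424 (j = -748 - 1*(-26)² = -748 - 1*676 = -748 - 676 = -1424)
(o(96, 118) + j) - 24624 = (-315 - 1424) - 24624 = -1739 - 24624 = -26363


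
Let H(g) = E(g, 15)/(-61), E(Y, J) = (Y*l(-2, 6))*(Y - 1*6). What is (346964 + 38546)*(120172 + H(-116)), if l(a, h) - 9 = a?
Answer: 45701439480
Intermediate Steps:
l(a, h) = 9 + a
E(Y, J) = 7*Y*(-6 + Y) (E(Y, J) = (Y*(9 - 2))*(Y - 1*6) = (Y*7)*(Y - 6) = (7*Y)*(-6 + Y) = 7*Y*(-6 + Y))
H(g) = -7*g*(-6 + g)/61 (H(g) = (7*g*(-6 + g))/(-61) = (7*g*(-6 + g))*(-1/61) = -7*g*(-6 + g)/61)
(346964 + 38546)*(120172 + H(-116)) = (346964 + 38546)*(120172 + (7/61)*(-116)*(6 - 1*(-116))) = 385510*(120172 + (7/61)*(-116)*(6 + 116)) = 385510*(120172 + (7/61)*(-116)*122) = 385510*(120172 - 1624) = 385510*118548 = 45701439480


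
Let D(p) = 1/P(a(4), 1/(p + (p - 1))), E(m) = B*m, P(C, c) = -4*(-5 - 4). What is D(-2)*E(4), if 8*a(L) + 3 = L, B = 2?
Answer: 2/9 ≈ 0.22222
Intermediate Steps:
a(L) = -3/8 + L/8
P(C, c) = 36 (P(C, c) = -4*(-9) = 36)
E(m) = 2*m
D(p) = 1/36
D(-2)*E(4) = (2*4)/36 = (1/36)*8 = 2/9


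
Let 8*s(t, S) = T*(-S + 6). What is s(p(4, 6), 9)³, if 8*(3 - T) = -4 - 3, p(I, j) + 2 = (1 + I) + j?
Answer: -804357/262144 ≈ -3.0684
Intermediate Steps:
p(I, j) = -1 + I + j (p(I, j) = -2 + ((1 + I) + j) = -2 + (1 + I + j) = -1 + I + j)
T = 31/8 (T = 3 - (-4 - 3)/8 = 3 - ⅛*(-7) = 3 + 7/8 = 31/8 ≈ 3.8750)
s(t, S) = 93/32 - 31*S/64 (s(t, S) = (31*(-S + 6)/8)/8 = (31*(6 - S)/8)/8 = (93/4 - 31*S/8)/8 = 93/32 - 31*S/64)
s(p(4, 6), 9)³ = (93/32 - 31/64*9)³ = (93/32 - 279/64)³ = (-93/64)³ = -804357/262144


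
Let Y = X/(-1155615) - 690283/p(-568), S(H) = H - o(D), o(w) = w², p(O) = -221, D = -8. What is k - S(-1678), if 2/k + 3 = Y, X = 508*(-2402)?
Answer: 694365709386271/398602442018 ≈ 1742.0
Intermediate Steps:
S(H) = -64 + H (S(H) = H - 1*(-8)² = H - 1*64 = H - 64 = -64 + H)
X = -1220216
Y = 797971056781/255390915 (Y = -1220216/(-1155615) - 690283/(-221) = -1220216*(-1/1155615) - 690283*(-1/221) = 1220216/1155615 + 690283/221 = 797971056781/255390915 ≈ 3124.5)
k = 255390915/398602442018 (k = 2/(-3 + 797971056781/255390915) = 2/(797204884036/255390915) = 2*(255390915/797204884036) = 255390915/398602442018 ≈ 0.00064072)
k - S(-1678) = 255390915/398602442018 - (-64 - 1678) = 255390915/398602442018 - 1*(-1742) = 255390915/398602442018 + 1742 = 694365709386271/398602442018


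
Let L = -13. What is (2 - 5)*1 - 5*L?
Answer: 62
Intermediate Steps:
(2 - 5)*1 - 5*L = (2 - 5)*1 - 5*(-13) = -3*1 + 65 = -3 + 65 = 62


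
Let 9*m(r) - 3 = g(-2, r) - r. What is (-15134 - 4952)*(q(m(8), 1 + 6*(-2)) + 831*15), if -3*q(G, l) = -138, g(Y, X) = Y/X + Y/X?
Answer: -251295946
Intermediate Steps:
g(Y, X) = 2*Y/X
m(r) = 1/3 - 4/(9*r) - r/9 (m(r) = 1/3 + (2*(-2)/r - r)/9 = 1/3 + (-4/r - r)/9 = 1/3 + (-r - 4/r)/9 = 1/3 + (-4/(9*r) - r/9) = 1/3 - 4/(9*r) - r/9)
q(G, l) = 46 (q(G, l) = -1/3*(-138) = 46)
(-15134 - 4952)*(q(m(8), 1 + 6*(-2)) + 831*15) = (-15134 - 4952)*(46 + 831*15) = -20086*(46 + 12465) = -20086*12511 = -251295946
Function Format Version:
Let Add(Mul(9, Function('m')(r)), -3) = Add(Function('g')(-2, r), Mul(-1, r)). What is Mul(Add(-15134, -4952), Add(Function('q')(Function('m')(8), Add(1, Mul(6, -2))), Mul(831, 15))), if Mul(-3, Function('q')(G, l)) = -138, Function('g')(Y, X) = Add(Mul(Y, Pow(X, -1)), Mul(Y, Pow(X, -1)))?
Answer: -251295946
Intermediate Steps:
Function('g')(Y, X) = Mul(2, Y, Pow(X, -1))
Function('m')(r) = Add(Rational(1, 3), Mul(Rational(-4, 9), Pow(r, -1)), Mul(Rational(-1, 9), r)) (Function('m')(r) = Add(Rational(1, 3), Mul(Rational(1, 9), Add(Mul(2, -2, Pow(r, -1)), Mul(-1, r)))) = Add(Rational(1, 3), Mul(Rational(1, 9), Add(Mul(-4, Pow(r, -1)), Mul(-1, r)))) = Add(Rational(1, 3), Mul(Rational(1, 9), Add(Mul(-1, r), Mul(-4, Pow(r, -1))))) = Add(Rational(1, 3), Add(Mul(Rational(-4, 9), Pow(r, -1)), Mul(Rational(-1, 9), r))) = Add(Rational(1, 3), Mul(Rational(-4, 9), Pow(r, -1)), Mul(Rational(-1, 9), r)))
Function('q')(G, l) = 46 (Function('q')(G, l) = Mul(Rational(-1, 3), -138) = 46)
Mul(Add(-15134, -4952), Add(Function('q')(Function('m')(8), Add(1, Mul(6, -2))), Mul(831, 15))) = Mul(Add(-15134, -4952), Add(46, Mul(831, 15))) = Mul(-20086, Add(46, 12465)) = Mul(-20086, 12511) = -251295946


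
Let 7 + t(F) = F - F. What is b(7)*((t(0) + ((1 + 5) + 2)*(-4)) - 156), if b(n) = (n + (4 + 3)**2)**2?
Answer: -611520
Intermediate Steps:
t(F) = -7 (t(F) = -7 + (F - F) = -7 + 0 = -7)
b(n) = (49 + n)**2 (b(n) = (n + 7**2)**2 = (n + 49)**2 = (49 + n)**2)
b(7)*((t(0) + ((1 + 5) + 2)*(-4)) - 156) = (49 + 7)**2*((-7 + ((1 + 5) + 2)*(-4)) - 156) = 56**2*((-7 + (6 + 2)*(-4)) - 156) = 3136*((-7 + 8*(-4)) - 156) = 3136*((-7 - 32) - 156) = 3136*(-39 - 156) = 3136*(-195) = -611520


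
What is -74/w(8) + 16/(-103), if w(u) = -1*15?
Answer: 7382/1545 ≈ 4.7780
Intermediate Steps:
w(u) = -15
-74/w(8) + 16/(-103) = -74/(-15) + 16/(-103) = -74*(-1/15) + 16*(-1/103) = 74/15 - 16/103 = 7382/1545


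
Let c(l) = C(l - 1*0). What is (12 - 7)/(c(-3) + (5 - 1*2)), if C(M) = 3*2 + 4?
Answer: 5/13 ≈ 0.38462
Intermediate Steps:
C(M) = 10 (C(M) = 6 + 4 = 10)
c(l) = 10
(12 - 7)/(c(-3) + (5 - 1*2)) = (12 - 7)/(10 + (5 - 1*2)) = 5/(10 + (5 - 2)) = 5/(10 + 3) = 5/13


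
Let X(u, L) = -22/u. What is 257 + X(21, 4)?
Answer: 5375/21 ≈ 255.95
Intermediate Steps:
257 + X(21, 4) = 257 - 22/21 = 5375/21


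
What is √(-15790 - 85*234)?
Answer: 4*I*√2230 ≈ 188.89*I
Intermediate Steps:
√(-15790 - 85*234) = √(-15790 - 19890) = √(-35680) = 4*I*√2230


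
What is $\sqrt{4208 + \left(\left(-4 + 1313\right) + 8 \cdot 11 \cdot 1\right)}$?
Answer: $\sqrt{5605} \approx 74.867$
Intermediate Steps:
$\sqrt{4208 + \left(\left(-4 + 1313\right) + 8 \cdot 11 \cdot 1\right)} = \sqrt{4208 + \left(1309 + 88 \cdot 1\right)} = \sqrt{4208 + \left(1309 + 88\right)} = \sqrt{4208 + 1397} = \sqrt{5605}$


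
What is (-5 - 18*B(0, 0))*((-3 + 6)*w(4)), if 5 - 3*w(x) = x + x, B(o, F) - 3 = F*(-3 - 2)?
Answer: 177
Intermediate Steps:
B(o, F) = 3 - 5*F (B(o, F) = 3 + F*(-3 - 2) = 3 + F*(-5) = 3 - 5*F)
w(x) = 5/3 - 2*x/3 (w(x) = 5/3 - (x + x)/3 = 5/3 - 2*x/3)
(-5 - 18*B(0, 0))*((-3 + 6)*w(4)) = (-5 - 18*(3 - 5*0))*((-3 + 6)*(5/3 - ⅔*4)) = (-5 - 18*(3 + 0))*(3*(5/3 - 8/3)) = (-5 - 18*3)*(3*(-1)) = (-5 - 54)*(-3) = -59*(-3) = 177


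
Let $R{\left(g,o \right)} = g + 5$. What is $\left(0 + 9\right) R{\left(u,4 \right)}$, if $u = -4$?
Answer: $9$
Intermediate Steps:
$R{\left(g,o \right)} = 5 + g$
$\left(0 + 9\right) R{\left(u,4 \right)} = \left(0 + 9\right) \left(5 - 4\right) = 9 \cdot 1 = 9$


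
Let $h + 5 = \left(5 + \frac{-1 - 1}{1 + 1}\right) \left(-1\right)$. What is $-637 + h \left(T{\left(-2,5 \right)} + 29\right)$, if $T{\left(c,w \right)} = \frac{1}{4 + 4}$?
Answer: $- \frac{7193}{8} \approx -899.13$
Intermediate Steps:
$T{\left(c,w \right)} = \frac{1}{8}$
$h = -9$ ($h = -5 + \left(5 + \frac{-1 - 1}{1 + 1}\right) \left(-1\right) = -5 + \left(5 - \frac{2}{2}\right) \left(-1\right) = -5 + \left(5 - 1\right) \left(-1\right) = -5 + 4 \left(-1\right) = -5 - 4 = -9$)
$-637 + h \left(T{\left(-2,5 \right)} + 29\right) = -637 - 9 \left(\frac{1}{8} + 29\right) = -637 - \frac{2097}{8} = - \frac{7193}{8}$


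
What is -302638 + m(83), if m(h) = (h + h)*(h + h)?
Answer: -275082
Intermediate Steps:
m(h) = 4*h² (m(h) = (2*h)*(2*h) = 4*h²)
-302638 + m(83) = -302638 + 4*83² = -302638 + 4*6889 = -302638 + 27556 = -275082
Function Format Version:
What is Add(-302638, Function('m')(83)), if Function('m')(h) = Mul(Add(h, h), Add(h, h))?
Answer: -275082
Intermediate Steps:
Function('m')(h) = Mul(4, Pow(h, 2)) (Function('m')(h) = Mul(Mul(2, h), Mul(2, h)) = Mul(4, Pow(h, 2)))
Add(-302638, Function('m')(83)) = Add(-302638, Mul(4, Pow(83, 2))) = Add(-302638, Mul(4, 6889)) = Add(-302638, 27556) = -275082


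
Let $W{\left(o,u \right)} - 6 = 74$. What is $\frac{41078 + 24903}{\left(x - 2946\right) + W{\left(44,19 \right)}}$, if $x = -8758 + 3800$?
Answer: $- \frac{65981}{7824} \approx -8.4332$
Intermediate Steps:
$W{\left(o,u \right)} = 80$ ($W{\left(o,u \right)} = 6 + 74 = 80$)
$x = -4958$
$\frac{41078 + 24903}{\left(x - 2946\right) + W{\left(44,19 \right)}} = \frac{41078 + 24903}{\left(-4958 - 2946\right) + 80} = \frac{65981}{\left(-4958 - 2946\right) + 80} = \frac{65981}{-7904 + 80} = \frac{65981}{-7824} = 65981 \left(- \frac{1}{7824}\right) = - \frac{65981}{7824}$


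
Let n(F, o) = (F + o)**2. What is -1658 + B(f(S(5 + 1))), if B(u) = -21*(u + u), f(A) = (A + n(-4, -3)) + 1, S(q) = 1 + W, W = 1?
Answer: -3842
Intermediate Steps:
S(q) = 2 (S(q) = 1 + 1 = 2)
f(A) = 50 + A (f(A) = (A + (-4 - 3)**2) + 1 = (A + (-7)**2) + 1 = (A + 49) + 1 = (49 + A) + 1 = 50 + A)
B(u) = -42*u
-1658 + B(f(S(5 + 1))) = -1658 - 42*(50 + 2) = -1658 - 42*52 = -1658 - 2184 = -3842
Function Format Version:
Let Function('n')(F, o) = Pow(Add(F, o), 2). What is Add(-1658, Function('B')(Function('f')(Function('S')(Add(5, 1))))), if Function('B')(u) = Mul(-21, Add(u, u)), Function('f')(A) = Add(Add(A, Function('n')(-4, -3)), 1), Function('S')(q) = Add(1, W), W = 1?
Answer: -3842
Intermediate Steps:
Function('S')(q) = 2 (Function('S')(q) = Add(1, 1) = 2)
Function('f')(A) = Add(50, A) (Function('f')(A) = Add(Add(A, Pow(Add(-4, -3), 2)), 1) = Add(Add(A, Pow(-7, 2)), 1) = Add(Add(A, 49), 1) = Add(Add(49, A), 1) = Add(50, A))
Function('B')(u) = Mul(-42, u) (Function('B')(u) = Mul(-21, Mul(2, u)) = Mul(-42, u))
Add(-1658, Function('B')(Function('f')(Function('S')(Add(5, 1))))) = Add(-1658, Mul(-42, Add(50, 2))) = Add(-1658, Mul(-42, 52)) = Add(-1658, -2184) = -3842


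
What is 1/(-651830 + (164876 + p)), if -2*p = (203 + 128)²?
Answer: -2/1083469 ≈ -1.8459e-6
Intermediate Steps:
p = -109561/2 (p = -(203 + 128)²/2 = -½*331² = -½*109561 = -109561/2 ≈ -54781.)
1/(-651830 + (164876 + p)) = 1/(-651830 + (164876 - 109561/2)) = 1/(-651830 + 220191/2) = 1/(-1083469/2) = -2/1083469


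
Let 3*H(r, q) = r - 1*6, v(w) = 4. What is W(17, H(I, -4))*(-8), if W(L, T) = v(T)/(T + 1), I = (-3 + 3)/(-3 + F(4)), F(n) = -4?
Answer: 32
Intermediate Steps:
I = 0 (I = (-3 + 3)/(-3 - 4) = 0/(-7) = 0*(-1/7) = 0)
H(r, q) = -2 + r/3 (H(r, q) = (r - 1*6)/3 = (r - 6)/3 = (-6 + r)/3 = -2 + r/3)
W(L, T) = 4/(1 + T) (W(L, T) = 4/(T + 1) = 4/(1 + T))
W(17, H(I, -4))*(-8) = (4/(1 + (-2 + (1/3)*0)))*(-8) = (4/(1 + (-2 + 0)))*(-8) = (4/(1 - 2))*(-8) = (4/(-1))*(-8) = (4*(-1))*(-8) = -4*(-8) = 32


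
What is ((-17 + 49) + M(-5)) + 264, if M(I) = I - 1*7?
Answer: 284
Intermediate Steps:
M(I) = -7 + I (M(I) = I - 7 = -7 + I)
((-17 + 49) + M(-5)) + 264 = ((-17 + 49) + (-7 - 5)) + 264 = (32 - 12) + 264 = 20 + 264 = 284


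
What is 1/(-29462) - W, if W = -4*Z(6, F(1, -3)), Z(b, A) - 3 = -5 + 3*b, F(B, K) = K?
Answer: 1885567/29462 ≈ 64.000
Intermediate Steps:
Z(b, A) = -2 + 3*b (Z(b, A) = 3 + (-5 + 3*b) = -2 + 3*b)
W = -64 (W = -4*(-2 + 3*6) = -4*(-2 + 18) = -4*16 = -64)
1/(-29462) - W = 1/(-29462) - 1*(-64) = -1/29462 + 64 = 1885567/29462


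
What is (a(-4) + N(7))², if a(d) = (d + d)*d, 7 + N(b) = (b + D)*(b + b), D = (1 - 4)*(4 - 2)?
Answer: 1521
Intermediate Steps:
D = -6 (D = -3*2 = -6)
N(b) = -7 + 2*b*(-6 + b) (N(b) = -7 + (b - 6)*(b + b) = -7 + (-6 + b)*(2*b) = -7 + 2*b*(-6 + b))
a(d) = 2*d² (a(d) = (2*d)*d = 2*d²)
(a(-4) + N(7))² = (2*(-4)² + (-7 - 12*7 + 2*7²))² = (2*16 + (-7 - 84 + 2*49))² = (32 + (-7 - 84 + 98))² = (32 + 7)² = 39² = 1521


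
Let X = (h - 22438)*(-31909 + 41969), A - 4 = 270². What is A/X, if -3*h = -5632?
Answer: -27339/77565115 ≈ -0.00035247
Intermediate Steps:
h = 5632/3 (h = -⅓*(-5632) = 5632/3 ≈ 1877.3)
A = 72904 (A = 4 + 270² = 4 + 72900 = 72904)
X = -620520920/3 (X = (5632/3 - 22438)*(-31909 + 41969) = -61682/3*10060 = -620520920/3 ≈ -2.0684e+8)
A/X = 72904/(-620520920/3) = 72904*(-3/620520920) = -27339/77565115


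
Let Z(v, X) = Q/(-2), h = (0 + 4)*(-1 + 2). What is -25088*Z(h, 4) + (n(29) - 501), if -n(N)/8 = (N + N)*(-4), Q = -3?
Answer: -36277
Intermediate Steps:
n(N) = 64*N (n(N) = -8*(N + N)*(-4) = -8*2*N*(-4) = -(-64)*N = 64*N)
h = 4 (h = 4*1 = 4)
Z(v, X) = 3/2 (Z(v, X) = -3/(-2) = -3*(-½) = 3/2)
-25088*Z(h, 4) + (n(29) - 501) = -25088*3/2 + (64*29 - 501) = -1568*24 + (1856 - 501) = -37632 + 1355 = -36277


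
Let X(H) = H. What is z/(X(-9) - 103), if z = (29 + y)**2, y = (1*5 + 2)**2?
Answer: -1521/28 ≈ -54.321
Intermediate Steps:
y = 49 (y = (5 + 2)**2 = 7**2 = 49)
z = 6084 (z = (29 + 49)**2 = 78**2 = 6084)
z/(X(-9) - 103) = 6084/(-9 - 103) = 6084/(-112) = 6084*(-1/112) = -1521/28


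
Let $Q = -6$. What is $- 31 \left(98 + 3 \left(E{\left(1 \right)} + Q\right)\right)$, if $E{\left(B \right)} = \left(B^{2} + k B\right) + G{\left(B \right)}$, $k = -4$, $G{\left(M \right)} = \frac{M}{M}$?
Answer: $-2294$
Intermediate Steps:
$G{\left(M \right)} = 1$
$E{\left(B \right)} = 1 + B^{2} - 4 B$ ($E{\left(B \right)} = \left(B^{2} - 4 B\right) + 1 = 1 + B^{2} - 4 B$)
$- 31 \left(98 + 3 \left(E{\left(1 \right)} + Q\right)\right) = - 31 \left(98 + 3 \left(\left(1 + 1^{2} - 4\right) - 6\right)\right) = - 31 \left(98 + 3 \left(\left(1 + 1 - 4\right) - 6\right)\right) = - 31 \left(98 + 3 \left(-2 - 6\right)\right) = - 31 \left(98 + 3 \left(-8\right)\right) = - 31 \left(98 - 24\right) = \left(-31\right) 74 = -2294$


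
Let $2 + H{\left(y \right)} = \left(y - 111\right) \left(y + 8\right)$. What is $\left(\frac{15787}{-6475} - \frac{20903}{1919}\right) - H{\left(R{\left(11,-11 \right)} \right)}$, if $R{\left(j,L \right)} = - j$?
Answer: $- \frac{4688533278}{12425525} \approx -377.33$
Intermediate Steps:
$H{\left(y \right)} = -2 + \left(-111 + y\right) \left(8 + y\right)$ ($H{\left(y \right)} = -2 + \left(y - 111\right) \left(y + 8\right) = -2 + \left(-111 + y\right) \left(8 + y\right)$)
$\left(\frac{15787}{-6475} - \frac{20903}{1919}\right) - H{\left(R{\left(11,-11 \right)} \right)} = \left(\frac{15787}{-6475} - \frac{20903}{1919}\right) - \left(-890 + \left(\left(-1\right) 11\right)^{2} - 103 \left(\left(-1\right) 11\right)\right) = \left(15787 \left(- \frac{1}{6475}\right) - \frac{20903}{1919}\right) - \left(-890 + \left(-11\right)^{2} - -1133\right) = \left(- \frac{15787}{6475} - \frac{20903}{1919}\right) - \left(-890 + 121 + 1133\right) = - \frac{165642178}{12425525} - 364 = - \frac{4688533278}{12425525}$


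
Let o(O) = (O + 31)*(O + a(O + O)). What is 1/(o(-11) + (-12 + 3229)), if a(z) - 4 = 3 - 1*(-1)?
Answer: 1/3157 ≈ 0.00031676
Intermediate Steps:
a(z) = 8 (a(z) = 4 + (3 - 1*(-1)) = 4 + (3 + 1) = 4 + 4 = 8)
o(O) = (8 + O)*(31 + O) (o(O) = (O + 31)*(O + 8) = (31 + O)*(8 + O) = (8 + O)*(31 + O))
1/(o(-11) + (-12 + 3229)) = 1/((248 + (-11)² + 39*(-11)) + (-12 + 3229)) = 1/((248 + 121 - 429) + 3217) = 1/(-60 + 3217) = 1/3157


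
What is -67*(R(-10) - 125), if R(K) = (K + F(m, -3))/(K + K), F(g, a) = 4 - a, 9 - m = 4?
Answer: 167299/20 ≈ 8365.0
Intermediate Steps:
m = 5 (m = 9 - 1*4 = 9 - 4 = 5)
R(K) = (7 + K)/(2*K) (R(K) = (K + (4 - 1*(-3)))/(K + K) = (K + (4 + 3))/((2*K)) = (K + 7)*(1/(2*K)) = (7 + K)*(1/(2*K)) = (7 + K)/(2*K))
-67*(R(-10) - 125) = -67*((½)*(7 - 10)/(-10) - 125) = -67*((½)*(-⅒)*(-3) - 125) = -67*(3/20 - 125) = -67*(-2497/20) = 167299/20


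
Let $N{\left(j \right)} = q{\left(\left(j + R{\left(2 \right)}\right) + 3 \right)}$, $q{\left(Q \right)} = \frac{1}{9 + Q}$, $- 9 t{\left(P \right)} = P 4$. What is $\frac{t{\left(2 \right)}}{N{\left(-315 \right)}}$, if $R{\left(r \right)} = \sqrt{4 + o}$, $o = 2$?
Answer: $\frac{808}{3} - \frac{8 \sqrt{6}}{9} \approx 267.16$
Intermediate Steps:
$R{\left(r \right)} = \sqrt{6}$ ($R{\left(r \right)} = \sqrt{4 + 2} = \sqrt{6}$)
$t{\left(P \right)} = - \frac{4 P}{9}$ ($t{\left(P \right)} = - \frac{P 4}{9} = - \frac{4 P}{9}$)
$N{\left(j \right)} = \frac{1}{12 + j + \sqrt{6}}$ ($N{\left(j \right)} = \frac{1}{9 + \left(\left(j + \sqrt{6}\right) + 3\right)} = \frac{1}{9 + \left(3 + j + \sqrt{6}\right)} = \frac{1}{12 + j + \sqrt{6}}$)
$\frac{t{\left(2 \right)}}{N{\left(-315 \right)}} = \frac{\left(- \frac{4}{9}\right) 2}{\frac{1}{12 - 315 + \sqrt{6}}} = - \frac{8}{9 \frac{1}{-303 + \sqrt{6}}} = - \frac{8 \left(-303 + \sqrt{6}\right)}{9} = \frac{808}{3} - \frac{8 \sqrt{6}}{9}$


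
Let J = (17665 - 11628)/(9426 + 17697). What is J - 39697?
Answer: -1076695694/27123 ≈ -39697.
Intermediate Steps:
J = 6037/27123 ≈ 0.22258
J - 39697 = 6037/27123 - 39697 = -1076695694/27123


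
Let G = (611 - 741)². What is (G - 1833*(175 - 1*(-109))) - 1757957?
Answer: -2261629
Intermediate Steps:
G = 16900 (G = (-130)² = 16900)
(G - 1833*(175 - 1*(-109))) - 1757957 = (16900 - 1833*(175 - 1*(-109))) - 1757957 = (16900 - 1833*(175 + 109)) - 1757957 = (16900 - 1833*284) - 1757957 = (16900 - 520572) - 1757957 = -503672 - 1757957 = -2261629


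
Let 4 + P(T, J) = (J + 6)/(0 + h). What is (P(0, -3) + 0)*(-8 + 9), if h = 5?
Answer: -17/5 ≈ -3.4000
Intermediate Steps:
P(T, J) = -14/5 + J/5 (P(T, J) = -4 + (J + 6)/(0 + 5) = -4 + (6 + J)/5 = -4 + (6 + J)*(⅕) = -4 + (6/5 + J/5) = -14/5 + J/5)
(P(0, -3) + 0)*(-8 + 9) = ((-14/5 + (⅕)*(-3)) + 0)*(-8 + 9) = ((-14/5 - ⅗) + 0)*1 = (-17/5 + 0)*1 = -17/5*1 = -17/5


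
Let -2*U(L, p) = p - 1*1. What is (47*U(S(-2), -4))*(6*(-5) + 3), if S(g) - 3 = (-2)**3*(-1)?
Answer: -6345/2 ≈ -3172.5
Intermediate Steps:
S(g) = 11 (S(g) = 3 + (-2)**3*(-1) = 3 - 8*(-1) = 3 + 8 = 11)
U(L, p) = 1/2 - p/2 (U(L, p) = -(p - 1*1)/2 = -(p - 1)/2 = -(-1 + p)/2 = 1/2 - p/2)
(47*U(S(-2), -4))*(6*(-5) + 3) = (47*(1/2 - 1/2*(-4)))*(6*(-5) + 3) = (47*(1/2 + 2))*(-30 + 3) = (47*(5/2))*(-27) = (235/2)*(-27) = -6345/2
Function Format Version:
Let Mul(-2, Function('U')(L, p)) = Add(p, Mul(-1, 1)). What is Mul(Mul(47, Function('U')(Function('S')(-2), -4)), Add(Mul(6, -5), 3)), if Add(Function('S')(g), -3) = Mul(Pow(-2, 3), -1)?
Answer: Rational(-6345, 2) ≈ -3172.5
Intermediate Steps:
Function('S')(g) = 11 (Function('S')(g) = Add(3, Mul(Pow(-2, 3), -1)) = Add(3, Mul(-8, -1)) = Add(3, 8) = 11)
Function('U')(L, p) = Add(Rational(1, 2), Mul(Rational(-1, 2), p)) (Function('U')(L, p) = Mul(Rational(-1, 2), Add(p, Mul(-1, 1))) = Mul(Rational(-1, 2), Add(p, -1)) = Mul(Rational(-1, 2), Add(-1, p)) = Add(Rational(1, 2), Mul(Rational(-1, 2), p)))
Mul(Mul(47, Function('U')(Function('S')(-2), -4)), Add(Mul(6, -5), 3)) = Mul(Mul(47, Add(Rational(1, 2), Mul(Rational(-1, 2), -4))), Add(Mul(6, -5), 3)) = Mul(Mul(47, Add(Rational(1, 2), 2)), Add(-30, 3)) = Mul(Mul(47, Rational(5, 2)), -27) = Mul(Rational(235, 2), -27) = Rational(-6345, 2)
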